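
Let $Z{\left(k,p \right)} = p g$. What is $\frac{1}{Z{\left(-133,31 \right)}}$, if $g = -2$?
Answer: $- \frac{1}{62} \approx -0.016129$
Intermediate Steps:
$Z{\left(k,p \right)} = - 2 p$ ($Z{\left(k,p \right)} = p \left(-2\right) = - 2 p$)
$\frac{1}{Z{\left(-133,31 \right)}} = \frac{1}{\left(-2\right) 31} = \frac{1}{-62} = - \frac{1}{62}$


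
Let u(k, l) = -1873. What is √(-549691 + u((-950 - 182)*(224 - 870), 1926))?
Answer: 2*I*√137891 ≈ 742.67*I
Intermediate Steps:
√(-549691 + u((-950 - 182)*(224 - 870), 1926)) = √(-549691 - 1873) = √(-551564) = 2*I*√137891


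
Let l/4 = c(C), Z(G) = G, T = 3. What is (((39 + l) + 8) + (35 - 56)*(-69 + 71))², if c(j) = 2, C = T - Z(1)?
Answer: 169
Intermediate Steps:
C = 2 (C = 3 - 1*1 = 3 - 1 = 2)
l = 8 (l = 4*2 = 8)
(((39 + l) + 8) + (35 - 56)*(-69 + 71))² = (((39 + 8) + 8) + (35 - 56)*(-69 + 71))² = ((47 + 8) - 21*2)² = (55 - 42)² = 13² = 169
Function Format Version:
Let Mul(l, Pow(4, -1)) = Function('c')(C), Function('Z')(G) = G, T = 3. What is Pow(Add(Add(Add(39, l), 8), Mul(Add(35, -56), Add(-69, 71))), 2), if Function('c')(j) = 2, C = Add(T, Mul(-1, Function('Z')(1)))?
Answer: 169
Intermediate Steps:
C = 2 (C = Add(3, Mul(-1, 1)) = Add(3, -1) = 2)
l = 8 (l = Mul(4, 2) = 8)
Pow(Add(Add(Add(39, l), 8), Mul(Add(35, -56), Add(-69, 71))), 2) = Pow(Add(Add(Add(39, 8), 8), Mul(Add(35, -56), Add(-69, 71))), 2) = Pow(Add(Add(47, 8), Mul(-21, 2)), 2) = Pow(Add(55, -42), 2) = Pow(13, 2) = 169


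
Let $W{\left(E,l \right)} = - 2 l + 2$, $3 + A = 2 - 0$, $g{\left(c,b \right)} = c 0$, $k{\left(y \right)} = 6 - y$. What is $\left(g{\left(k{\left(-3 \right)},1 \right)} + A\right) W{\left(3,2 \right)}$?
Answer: $2$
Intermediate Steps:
$g{\left(c,b \right)} = 0$
$A = -1$ ($A = -3 + \left(2 - 0\right) = -3 + \left(2 + 0\right) = -3 + 2 = -1$)
$W{\left(E,l \right)} = 2 - 2 l$
$\left(g{\left(k{\left(-3 \right)},1 \right)} + A\right) W{\left(3,2 \right)} = \left(0 - 1\right) \left(2 - 4\right) = - (2 - 4) = \left(-1\right) \left(-2\right) = 2$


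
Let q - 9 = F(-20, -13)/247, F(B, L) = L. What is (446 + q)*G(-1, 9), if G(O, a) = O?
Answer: -8644/19 ≈ -454.95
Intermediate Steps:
q = 170/19 (q = 9 - 13/247 = 9 - 13*1/247 = 9 - 1/19 = 170/19 ≈ 8.9474)
(446 + q)*G(-1, 9) = (446 + 170/19)*(-1) = (8644/19)*(-1) = -8644/19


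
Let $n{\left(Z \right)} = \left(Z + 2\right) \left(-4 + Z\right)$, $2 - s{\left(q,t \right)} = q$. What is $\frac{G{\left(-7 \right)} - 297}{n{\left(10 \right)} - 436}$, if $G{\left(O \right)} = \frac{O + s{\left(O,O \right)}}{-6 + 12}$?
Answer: $\frac{445}{546} \approx 0.81502$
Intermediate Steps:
$s{\left(q,t \right)} = 2 - q$
$G{\left(O \right)} = \frac{1}{3}$ ($G{\left(O \right)} = \frac{O - \left(-2 + O\right)}{-6 + 12} = \frac{2}{6} = 2 \cdot \frac{1}{6} = \frac{1}{3}$)
$n{\left(Z \right)} = \left(-4 + Z\right) \left(2 + Z\right)$ ($n{\left(Z \right)} = \left(2 + Z\right) \left(-4 + Z\right) = \left(-4 + Z\right) \left(2 + Z\right)$)
$\frac{G{\left(-7 \right)} - 297}{n{\left(10 \right)} - 436} = \frac{\frac{1}{3} - 297}{\left(-8 + 10^{2} - 20\right) - 436} = - \frac{890}{3 \left(\left(-8 + 100 - 20\right) - 436\right)} = - \frac{890}{3 \left(72 - 436\right)} = - \frac{890}{3 \left(-364\right)} = \left(- \frac{890}{3}\right) \left(- \frac{1}{364}\right) = \frac{445}{546}$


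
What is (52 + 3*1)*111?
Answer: 6105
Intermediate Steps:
(52 + 3*1)*111 = (52 + 3)*111 = 55*111 = 6105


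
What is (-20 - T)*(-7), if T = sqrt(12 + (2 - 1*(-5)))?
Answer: 140 + 7*sqrt(19) ≈ 170.51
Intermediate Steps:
T = sqrt(19) (T = sqrt(12 + (2 + 5)) = sqrt(12 + 7) = sqrt(19) ≈ 4.3589)
(-20 - T)*(-7) = (-20 - sqrt(19))*(-7) = 140 + 7*sqrt(19)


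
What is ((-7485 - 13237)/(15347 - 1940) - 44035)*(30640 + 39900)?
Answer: -41646672592180/13407 ≈ -3.1063e+9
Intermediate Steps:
((-7485 - 13237)/(15347 - 1940) - 44035)*(30640 + 39900) = (-20722/13407 - 44035)*70540 = -590397967/13407*70540 = -41646672592180/13407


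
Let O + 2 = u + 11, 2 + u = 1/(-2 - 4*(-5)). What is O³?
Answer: 2048383/5832 ≈ 351.23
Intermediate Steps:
u = -35/18 (u = -2 + 1/(-2 - 4*(-5)) = -2 + 1/(-2 + 20) = -2 + 1/18 = -35/18 ≈ -1.9444)
O = 127/18 (O = -2 + (-35/18 + 11) = -2 + 163/18 = 127/18 ≈ 7.0556)
O³ = (127/18)³ = 2048383/5832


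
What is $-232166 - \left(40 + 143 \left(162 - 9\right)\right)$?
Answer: $-254085$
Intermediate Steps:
$-232166 - \left(40 + 143 \left(162 - 9\right)\right) = -232166 - \left(40 + 143 \cdot 153\right) = -232166 - \left(40 + 21879\right) = -232166 - 21919 = -254085$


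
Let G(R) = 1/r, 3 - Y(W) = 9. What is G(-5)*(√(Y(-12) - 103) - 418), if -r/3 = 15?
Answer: 418/45 - I*√109/45 ≈ 9.2889 - 0.23201*I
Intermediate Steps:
r = -45 (r = -3*15 = -45)
Y(W) = -6 (Y(W) = 3 - 1*9 = 3 - 9 = -6)
G(R) = -1/45 (G(R) = 1/(-45) = -1/45)
G(-5)*(√(Y(-12) - 103) - 418) = -(√(-6 - 103) - 418)/45 = -(√(-109) - 418)/45 = -(I*√109 - 418)/45 = -(-418 + I*√109)/45 = 418/45 - I*√109/45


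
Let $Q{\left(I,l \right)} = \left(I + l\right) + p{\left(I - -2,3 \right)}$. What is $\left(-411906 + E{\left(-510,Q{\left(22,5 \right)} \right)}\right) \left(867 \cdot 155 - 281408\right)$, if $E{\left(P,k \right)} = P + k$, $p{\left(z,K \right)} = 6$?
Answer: $60629785809$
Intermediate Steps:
$Q{\left(I,l \right)} = 6 + I + l$ ($Q{\left(I,l \right)} = \left(I + l\right) + 6 = 6 + I + l$)
$\left(-411906 + E{\left(-510,Q{\left(22,5 \right)} \right)}\right) \left(867 \cdot 155 - 281408\right) = \left(-411906 + \left(-510 + \left(6 + 22 + 5\right)\right)\right) \left(867 \cdot 155 - 281408\right) = \left(-411906 + \left(-510 + 33\right)\right) \left(134385 - 281408\right) = \left(-411906 - 477\right) \left(-147023\right) = \left(-412383\right) \left(-147023\right) = 60629785809$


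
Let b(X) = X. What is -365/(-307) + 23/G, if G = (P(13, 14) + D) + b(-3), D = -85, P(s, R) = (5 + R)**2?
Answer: 106706/83811 ≈ 1.2732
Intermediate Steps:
G = 273 (G = ((5 + 14)**2 - 85) - 3 = (19**2 - 85) - 3 = (361 - 85) - 3 = 276 - 3 = 273)
-365/(-307) + 23/G = -365/(-307) + 23/273 = -365*(-1/307) + 23*(1/273) = 365/307 + 23/273 = 106706/83811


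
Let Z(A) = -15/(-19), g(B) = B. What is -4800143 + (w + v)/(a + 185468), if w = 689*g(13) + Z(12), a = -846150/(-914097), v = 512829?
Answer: -5154062814665080143/1073731727458 ≈ -4.8001e+6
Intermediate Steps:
a = 282050/304699 (a = -846150*(-1/914097) = 282050/304699 ≈ 0.92567)
Z(A) = 15/19 (Z(A) = -15*(-1/19) = 15/19)
w = 170198/19 (w = 689*13 + 15/19 = 8957 + 15/19 = 170198/19 ≈ 8957.8)
-4800143 + (w + v)/(a + 185468) = -4800143 + (170198/19 + 512829)/(282050/304699 + 185468) = -4800143 + 9913949/(19*(56512196182/304699)) = -4800143 + (9913949/19)*(304699/56512196182) = -4800143 + 3020770346351/1073731727458 = -5154062814665080143/1073731727458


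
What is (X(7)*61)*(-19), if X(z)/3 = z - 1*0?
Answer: -24339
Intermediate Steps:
X(z) = 3*z (X(z) = 3*(z - 1*0) = 3*(z + 0) = 3*z)
(X(7)*61)*(-19) = ((3*7)*61)*(-19) = (21*61)*(-19) = 1281*(-19) = -24339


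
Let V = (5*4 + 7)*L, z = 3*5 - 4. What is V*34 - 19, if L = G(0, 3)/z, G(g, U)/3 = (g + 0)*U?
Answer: -19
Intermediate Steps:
G(g, U) = 3*U*g (G(g, U) = 3*((g + 0)*U) = 3*(g*U) = 3*(U*g) = 3*U*g)
z = 11 (z = 15 - 4 = 11)
L = 0 (L = (3*3*0)/11 = 0*(1/11) = 0)
V = 0 (V = (5*4 + 7)*0 = (20 + 7)*0 = 27*0 = 0)
V*34 - 19 = 0*34 - 19 = 0 - 19 = -19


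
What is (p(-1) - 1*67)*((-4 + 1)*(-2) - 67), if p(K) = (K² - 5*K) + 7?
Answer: 3294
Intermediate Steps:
p(K) = 7 + K² - 5*K
(p(-1) - 1*67)*((-4 + 1)*(-2) - 67) = ((7 + (-1)² - 5*(-1)) - 1*67)*((-4 + 1)*(-2) - 67) = ((7 + 1 + 5) - 67)*(-3*(-2) - 67) = (13 - 67)*(6 - 67) = -54*(-61) = 3294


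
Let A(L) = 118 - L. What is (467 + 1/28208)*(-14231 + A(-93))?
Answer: -46171845185/7052 ≈ -6.5473e+6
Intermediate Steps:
(467 + 1/28208)*(-14231 + A(-93)) = (467 + 1/28208)*(-14231 + (118 - 1*(-93))) = (467 + 1/28208)*(-14231 + (118 + 93)) = 13173137*(-14231 + 211)/28208 = (13173137/28208)*(-14020) = -46171845185/7052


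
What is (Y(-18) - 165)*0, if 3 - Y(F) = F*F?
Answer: 0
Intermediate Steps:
Y(F) = 3 - F**2 (Y(F) = 3 - F*F = 3 - F**2)
(Y(-18) - 165)*0 = ((3 - 1*(-18)**2) - 165)*0 = ((3 - 1*324) - 165)*0 = ((3 - 324) - 165)*0 = (-321 - 165)*0 = -486*0 = 0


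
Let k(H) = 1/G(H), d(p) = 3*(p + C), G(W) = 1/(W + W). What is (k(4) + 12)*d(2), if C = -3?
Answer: -60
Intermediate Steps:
G(W) = 1/(2*W)
d(p) = -9 + 3*p (d(p) = 3*(p - 3) = 3*(-3 + p) = -9 + 3*p)
k(H) = 2*H (k(H) = 1/(1/(2*H)) = 2*H)
(k(4) + 12)*d(2) = (2*4 + 12)*(-9 + 3*2) = (8 + 12)*(-9 + 6) = 20*(-3) = -60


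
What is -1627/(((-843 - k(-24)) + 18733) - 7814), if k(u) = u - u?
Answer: -1627/10076 ≈ -0.16147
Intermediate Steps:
k(u) = 0
-1627/(((-843 - k(-24)) + 18733) - 7814) = -1627/(((-843 - 1*0) + 18733) - 7814) = -1627/(((-843 + 0) + 18733) - 7814) = -1627/((-843 + 18733) - 7814) = -1627/(17890 - 7814) = -1627/10076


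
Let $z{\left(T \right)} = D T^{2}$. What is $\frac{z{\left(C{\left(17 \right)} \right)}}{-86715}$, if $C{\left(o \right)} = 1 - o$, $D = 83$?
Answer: $- \frac{21248}{86715} \approx -0.24503$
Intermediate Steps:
$z{\left(T \right)} = 83 T^{2}$
$\frac{z{\left(C{\left(17 \right)} \right)}}{-86715} = \frac{83 \left(1 - 17\right)^{2}}{-86715} = 83 \left(1 - 17\right)^{2} \left(- \frac{1}{86715}\right) = 83 \left(-16\right)^{2} \left(- \frac{1}{86715}\right) = 83 \cdot 256 \left(- \frac{1}{86715}\right) = 21248 \left(- \frac{1}{86715}\right) = - \frac{21248}{86715}$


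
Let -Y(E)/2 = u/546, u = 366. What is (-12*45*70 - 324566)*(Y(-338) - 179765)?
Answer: 5927850091742/91 ≈ 6.5141e+10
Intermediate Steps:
Y(E) = -122/91 (Y(E) = -732/546 = -2*61/91 = -122/91)
(-12*45*70 - 324566)*(Y(-338) - 179765) = (-12*45*70 - 324566)*(-122/91 - 179765) = (-540*70 - 324566)*(-16358737/91) = (-37800 - 324566)*(-16358737/91) = -362366*(-16358737/91) = 5927850091742/91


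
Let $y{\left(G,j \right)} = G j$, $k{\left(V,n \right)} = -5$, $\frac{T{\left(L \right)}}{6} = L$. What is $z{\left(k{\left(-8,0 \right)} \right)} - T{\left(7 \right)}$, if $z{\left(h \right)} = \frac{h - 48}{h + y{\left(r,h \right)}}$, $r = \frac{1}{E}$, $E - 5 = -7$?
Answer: $- \frac{104}{5} \approx -20.8$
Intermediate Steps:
$E = -2$ ($E = 5 - 7 = -2$)
$T{\left(L \right)} = 6 L$
$r = - \frac{1}{2}$ ($r = \frac{1}{-2} = - \frac{1}{2} \approx -0.5$)
$z{\left(h \right)} = \frac{2 \left(-48 + h\right)}{h}$ ($z{\left(h \right)} = \frac{h - 48}{h - \frac{h}{2}} = \frac{-48 + h}{\frac{1}{2} h} = \left(-48 + h\right) \frac{2}{h} = \frac{2 \left(-48 + h\right)}{h}$)
$z{\left(k{\left(-8,0 \right)} \right)} - T{\left(7 \right)} = \left(2 - \frac{96}{-5}\right) - 6 \cdot 7 = \left(2 - - \frac{96}{5}\right) - 42 = \left(2 + \frac{96}{5}\right) - 42 = \frac{106}{5} - 42 = - \frac{104}{5}$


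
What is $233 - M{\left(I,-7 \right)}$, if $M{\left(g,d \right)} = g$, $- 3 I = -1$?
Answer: $\frac{698}{3} \approx 232.67$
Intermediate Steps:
$I = \frac{1}{3}$ ($I = \left(- \frac{1}{3}\right) \left(-1\right) = \frac{1}{3} \approx 0.33333$)
$233 - M{\left(I,-7 \right)} = 233 - \frac{1}{3} = \frac{698}{3}$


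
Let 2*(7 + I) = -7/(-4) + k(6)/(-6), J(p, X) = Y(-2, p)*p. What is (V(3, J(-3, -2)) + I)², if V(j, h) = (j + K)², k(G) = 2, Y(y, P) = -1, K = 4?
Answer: 1050625/576 ≈ 1824.0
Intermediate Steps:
J(p, X) = -p
V(j, h) = (4 + j)² (V(j, h) = (j + 4)² = (4 + j)²)
I = -151/24 (I = -7 + (-7/(-4) + 2/(-6))/2 = -7 + (-7*(-¼) + 2*(-⅙))/2 = -7 + (7/4 - ⅓)/2 = -7 + (½)*(17/12) = -7 + 17/24 = -151/24 ≈ -6.2917)
(V(3, J(-3, -2)) + I)² = ((4 + 3)² - 151/24)² = (7² - 151/24)² = (49 - 151/24)² = (1025/24)² = 1050625/576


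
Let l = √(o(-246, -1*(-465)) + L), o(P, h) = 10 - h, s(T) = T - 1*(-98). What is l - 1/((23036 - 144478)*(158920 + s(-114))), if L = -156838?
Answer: 1/19297619568 + 3*I*√17477 ≈ 5.182e-11 + 396.6*I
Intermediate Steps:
s(T) = 98 + T (s(T) = T + 98 = 98 + T)
l = 3*I*√17477 (l = √((10 - (-1)*(-465)) - 156838) = √((10 - 1*465) - 156838) = √((10 - 465) - 156838) = √(-455 - 156838) = √(-157293) = 3*I*√17477 ≈ 396.6*I)
l - 1/((23036 - 144478)*(158920 + s(-114))) = 3*I*√17477 - 1/((23036 - 144478)*(158920 + (98 - 114))) = 3*I*√17477 - 1/((-121442*(158920 - 16))) = 3*I*√17477 - 1/((-121442*158904)) = 3*I*√17477 - 1/(-19297619568) = 3*I*√17477 - 1*(-1/19297619568) = 3*I*√17477 + 1/19297619568 = 1/19297619568 + 3*I*√17477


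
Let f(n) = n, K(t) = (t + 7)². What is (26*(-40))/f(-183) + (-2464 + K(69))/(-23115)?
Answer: 339616/61305 ≈ 5.5398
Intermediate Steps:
K(t) = (7 + t)²
(26*(-40))/f(-183) + (-2464 + K(69))/(-23115) = (26*(-40))/(-183) + (-2464 + (7 + 69)²)/(-23115) = -1040*(-1/183) + (-2464 + 76²)*(-1/23115) = 1040/183 + (-2464 + 5776)*(-1/23115) = 1040/183 + 3312*(-1/23115) = 1040/183 - 48/335 = 339616/61305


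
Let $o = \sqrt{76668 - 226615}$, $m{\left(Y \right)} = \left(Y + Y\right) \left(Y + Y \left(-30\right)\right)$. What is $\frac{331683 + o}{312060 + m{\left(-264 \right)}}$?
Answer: $- \frac{5819}{65444} - \frac{i \sqrt{149947}}{3730308} \approx -0.088916 - 0.00010381 i$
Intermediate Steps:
$m{\left(Y \right)} = - 58 Y^{2}$ ($m{\left(Y \right)} = 2 Y \left(Y - 30 Y\right) = 2 Y \left(- 29 Y\right) = - 58 Y^{2}$)
$o = i \sqrt{149947}$ ($o = \sqrt{-149947} = i \sqrt{149947} \approx 387.23 i$)
$\frac{331683 + o}{312060 + m{\left(-264 \right)}} = \frac{331683 + i \sqrt{149947}}{312060 - 58 \left(-264\right)^{2}} = \frac{331683 + i \sqrt{149947}}{312060 - 4042368} = \frac{331683 + i \sqrt{149947}}{-3730308} = \left(331683 + i \sqrt{149947}\right) \left(- \frac{1}{3730308}\right) = - \frac{5819}{65444} - \frac{i \sqrt{149947}}{3730308}$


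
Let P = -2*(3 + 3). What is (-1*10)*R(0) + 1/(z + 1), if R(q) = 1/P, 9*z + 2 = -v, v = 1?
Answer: 7/3 ≈ 2.3333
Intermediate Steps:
P = -12 (P = -2*6 = -12)
z = -⅓ (z = -2/9 + (-1*1)/9 = -2/9 + (⅑)*(-1) = -2/9 - ⅑ = -⅓ ≈ -0.33333)
R(q) = -1/12 (R(q) = 1/(-12) = -1/12)
(-1*10)*R(0) + 1/(z + 1) = -1*10*(-1/12) + 1/(-⅓ + 1) = -10*(-1/12) + 1/(⅔) = ⅚ + 3/2 = 7/3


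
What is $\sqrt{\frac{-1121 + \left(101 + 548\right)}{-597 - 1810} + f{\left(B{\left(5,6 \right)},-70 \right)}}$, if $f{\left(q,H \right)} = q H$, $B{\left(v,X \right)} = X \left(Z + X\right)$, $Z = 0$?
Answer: $\frac{4 i \sqrt{912428711}}{2407} \approx 50.198 i$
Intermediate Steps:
$B{\left(v,X \right)} = X^{2}$ ($B{\left(v,X \right)} = X \left(0 + X\right) = X X = X^{2}$)
$f{\left(q,H \right)} = H q$
$\sqrt{\frac{-1121 + \left(101 + 548\right)}{-597 - 1810} + f{\left(B{\left(5,6 \right)},-70 \right)}} = \sqrt{\frac{-1121 + \left(101 + 548\right)}{-597 - 1810} - 70 \cdot 6^{2}} = \sqrt{\frac{-1121 + 649}{-2407} - 2520} = \sqrt{\left(-472\right) \left(- \frac{1}{2407}\right) - 2520} = \sqrt{\frac{472}{2407} - 2520} = \sqrt{- \frac{6065168}{2407}} = \frac{4 i \sqrt{912428711}}{2407}$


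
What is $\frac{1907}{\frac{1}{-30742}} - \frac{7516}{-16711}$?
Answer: $- \frac{979682267218}{16711} \approx -5.8625 \cdot 10^{7}$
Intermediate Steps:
$\frac{1907}{\frac{1}{-30742}} - \frac{7516}{-16711} = \frac{1907}{- \frac{1}{30742}} - - \frac{7516}{16711} = 1907 \left(-30742\right) + \frac{7516}{16711} = -58624994 + \frac{7516}{16711} = - \frac{979682267218}{16711}$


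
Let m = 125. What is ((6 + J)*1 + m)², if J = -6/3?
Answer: 16641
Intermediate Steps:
J = -2 (J = -6*⅓ = -2)
((6 + J)*1 + m)² = ((6 - 2)*1 + 125)² = (4*1 + 125)² = (4 + 125)² = 129² = 16641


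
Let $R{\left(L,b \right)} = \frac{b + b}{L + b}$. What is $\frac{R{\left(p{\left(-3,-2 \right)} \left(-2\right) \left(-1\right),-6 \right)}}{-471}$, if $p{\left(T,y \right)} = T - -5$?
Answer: $- \frac{2}{157} \approx -0.012739$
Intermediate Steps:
$p{\left(T,y \right)} = 5 + T$ ($p{\left(T,y \right)} = T + 5 = 5 + T$)
$R{\left(L,b \right)} = \frac{2 b}{L + b}$
$\frac{R{\left(p{\left(-3,-2 \right)} \left(-2\right) \left(-1\right),-6 \right)}}{-471} = \frac{2 \left(-6\right) \frac{1}{\left(5 - 3\right) \left(-2\right) \left(-1\right) - 6}}{-471} = 2 \left(-6\right) \frac{1}{2 \left(-2\right) \left(-1\right) - 6} \left(- \frac{1}{471}\right) = 2 \left(-6\right) \frac{1}{\left(-4\right) \left(-1\right) - 6} \left(- \frac{1}{471}\right) = 2 \left(-6\right) \frac{1}{4 - 6} \left(- \frac{1}{471}\right) = 2 \left(-6\right) \frac{1}{-2} \left(- \frac{1}{471}\right) = 2 \left(-6\right) \left(- \frac{1}{2}\right) \left(- \frac{1}{471}\right) = 6 \left(- \frac{1}{471}\right) = - \frac{2}{157}$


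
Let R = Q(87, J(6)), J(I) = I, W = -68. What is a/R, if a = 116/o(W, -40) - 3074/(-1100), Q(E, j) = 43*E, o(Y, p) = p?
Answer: -1/35475 ≈ -2.8189e-5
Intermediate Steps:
R = 3741 (R = 43*87 = 3741)
a = -29/275 (a = 116/(-40) - 3074/(-1100) = 116*(-1/40) - 3074*(-1/1100) = -29/10 + 1537/550 = -29/275 ≈ -0.10545)
a/R = -29/275/3741 = -29/275*1/3741 = -1/35475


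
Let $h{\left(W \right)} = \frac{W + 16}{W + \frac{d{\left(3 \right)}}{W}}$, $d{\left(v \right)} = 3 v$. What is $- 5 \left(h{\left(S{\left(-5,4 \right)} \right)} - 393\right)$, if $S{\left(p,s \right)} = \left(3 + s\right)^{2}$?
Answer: $\frac{943945}{482} \approx 1958.4$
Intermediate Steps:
$h{\left(W \right)} = \frac{16 + W}{W + \frac{9}{W}}$ ($h{\left(W \right)} = \frac{W + 16}{W + \frac{3 \cdot 3}{W}} = \frac{16 + W}{W + \frac{9}{W}}$)
$- 5 \left(h{\left(S{\left(-5,4 \right)} \right)} - 393\right) = - 5 \left(\frac{\left(3 + 4\right)^{2} \left(16 + \left(3 + 4\right)^{2}\right)}{9 + \left(\left(3 + 4\right)^{2}\right)^{2}} - 393\right) = - 5 \left(\frac{7^{2} \left(16 + 7^{2}\right)}{9 + \left(7^{2}\right)^{2}} - 393\right) = - 5 \left(\frac{49 \left(16 + 49\right)}{9 + 49^{2}} - 393\right) = - 5 \left(49 \frac{1}{9 + 2401} \cdot 65 - 393\right) = - 5 \left(49 \cdot \frac{1}{2410} \cdot 65 - 393\right) = - 5 \left(\frac{637}{482} - 393\right) = \left(-5\right) \left(- \frac{188789}{482}\right) = \frac{943945}{482}$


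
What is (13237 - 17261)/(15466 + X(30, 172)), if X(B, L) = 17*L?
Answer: -2012/9195 ≈ -0.21881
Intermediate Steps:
(13237 - 17261)/(15466 + X(30, 172)) = (13237 - 17261)/(15466 + 17*172) = -4024/(15466 + 2924) = -4024/18390 = -4024*1/18390 = -2012/9195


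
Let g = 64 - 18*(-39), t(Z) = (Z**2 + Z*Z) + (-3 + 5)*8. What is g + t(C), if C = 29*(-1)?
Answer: 2464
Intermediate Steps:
C = -29
t(Z) = 16 + 2*Z**2 (t(Z) = (Z**2 + Z**2) + 2*8 = 2*Z**2 + 16 = 16 + 2*Z**2)
g = 766 (g = 64 + 702 = 766)
g + t(C) = 766 + (16 + 2*(-29)**2) = 766 + (16 + 2*841) = 766 + (16 + 1682) = 766 + 1698 = 2464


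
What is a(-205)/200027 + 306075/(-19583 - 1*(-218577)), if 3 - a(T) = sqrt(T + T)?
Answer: 61223861007/39804172838 - I*sqrt(410)/200027 ≈ 1.5381 - 0.00010123*I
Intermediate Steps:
a(T) = 3 - sqrt(2)*sqrt(T) (a(T) = 3 - sqrt(T + T) = 3 - sqrt(2*T) = 3 - sqrt(2)*sqrt(T))
a(-205)/200027 + 306075/(-19583 - 1*(-218577)) = (3 - sqrt(2)*sqrt(-205))/200027 + 306075/(-19583 - 1*(-218577)) = (3 - sqrt(2)*I*sqrt(205))*(1/200027) + 306075/(-19583 + 218577) = (3 - I*sqrt(410))*(1/200027) + 306075/198994 = (3/200027 - I*sqrt(410)/200027) + 306075*(1/198994) = (3/200027 - I*sqrt(410)/200027) + 306075/198994 = 61223861007/39804172838 - I*sqrt(410)/200027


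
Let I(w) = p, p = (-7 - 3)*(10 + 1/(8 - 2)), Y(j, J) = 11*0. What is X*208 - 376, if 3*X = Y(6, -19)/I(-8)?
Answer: -376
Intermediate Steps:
Y(j, J) = 0
p = -305/3 (p = -10*(10 + 1/6) = -10*61/6 = -305/3 ≈ -101.67)
I(w) = -305/3
X = 0 (X = (0/(-305/3))/3 = (0*(-3/305))/3 = (1/3)*0 = 0)
X*208 - 376 = 0*208 - 376 = 0 - 376 = -376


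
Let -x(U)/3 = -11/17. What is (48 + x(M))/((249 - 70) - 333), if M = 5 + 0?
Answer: -849/2618 ≈ -0.32429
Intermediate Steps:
M = 5
x(U) = 33/17 (x(U) = -(-33)/17 = -3*(-11/17) = 33/17)
(48 + x(M))/((249 - 70) - 333) = (48 + 33/17)/((249 - 70) - 333) = 849/(17*(179 - 333)) = (849/17)/(-154) = (849/17)*(-1/154) = -849/2618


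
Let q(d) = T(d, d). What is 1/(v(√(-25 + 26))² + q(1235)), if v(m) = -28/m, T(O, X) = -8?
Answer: 1/776 ≈ 0.0012887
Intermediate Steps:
q(d) = -8
1/(v(√(-25 + 26))² + q(1235)) = 1/((-28/√(-25 + 26))² - 8) = 1/((-28/(√1))² - 8) = 1/((-28/1)² - 8) = 1/((-28*1)² - 8) = 1/((-28)² - 8) = 1/(784 - 8) = 1/776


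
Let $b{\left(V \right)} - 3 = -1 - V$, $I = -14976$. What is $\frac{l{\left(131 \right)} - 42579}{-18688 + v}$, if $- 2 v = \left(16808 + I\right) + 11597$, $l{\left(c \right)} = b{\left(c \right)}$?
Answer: $\frac{28472}{16935} \approx 1.6813$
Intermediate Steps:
$b{\left(V \right)} = 2 - V$ ($b{\left(V \right)} = 3 - \left(1 + V\right) = 2 - V$)
$l{\left(c \right)} = 2 - c$
$v = - \frac{13429}{2}$ ($v = - \frac{\left(16808 - 14976\right) + 11597}{2} = - \frac{1832 + 11597}{2} = \left(- \frac{1}{2}\right) 13429 = - \frac{13429}{2} \approx -6714.5$)
$\frac{l{\left(131 \right)} - 42579}{-18688 + v} = \frac{\left(2 - 131\right) - 42579}{-18688 - \frac{13429}{2}} = \frac{\left(2 - 131\right) - 42579}{- \frac{50805}{2}} = \left(-129 - 42579\right) \left(- \frac{2}{50805}\right) = \left(-42708\right) \left(- \frac{2}{50805}\right) = \frac{28472}{16935}$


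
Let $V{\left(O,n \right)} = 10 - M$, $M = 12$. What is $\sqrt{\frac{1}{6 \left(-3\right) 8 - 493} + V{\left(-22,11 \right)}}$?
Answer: $\frac{5 i \sqrt{663}}{91} \approx 1.4148 i$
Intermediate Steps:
$V{\left(O,n \right)} = -2$ ($V{\left(O,n \right)} = 10 - 12 = -2$)
$\sqrt{\frac{1}{6 \left(-3\right) 8 - 493} + V{\left(-22,11 \right)}} = \sqrt{\frac{1}{6 \left(-3\right) 8 - 493} - 2} = \sqrt{\frac{1}{\left(-18\right) 8 - 493} - 2} = \sqrt{\frac{1}{-144 - 493} - 2} = \sqrt{\frac{1}{-637} - 2} = \sqrt{- \frac{1}{637} - 2} = \sqrt{- \frac{1275}{637}} = \frac{5 i \sqrt{663}}{91}$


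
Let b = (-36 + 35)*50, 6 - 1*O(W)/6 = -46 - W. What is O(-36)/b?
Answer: -48/25 ≈ -1.9200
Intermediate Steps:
O(W) = 312 + 6*W (O(W) = 36 - 6*(-46 - W) = 36 + (276 + 6*W) = 312 + 6*W)
b = -50 (b = -1*50 = -50)
O(-36)/b = (312 + 6*(-36))/(-50) = (312 - 216)*(-1/50) = 96*(-1/50) = -48/25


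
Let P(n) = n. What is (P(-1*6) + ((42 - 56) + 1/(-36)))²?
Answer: 519841/1296 ≈ 401.11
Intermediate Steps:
(P(-1*6) + ((42 - 56) + 1/(-36)))² = (-1*6 + ((42 - 56) + 1/(-36)))² = (-6 + (-14 - 1/36))² = (-6 - 505/36)² = (-721/36)² = 519841/1296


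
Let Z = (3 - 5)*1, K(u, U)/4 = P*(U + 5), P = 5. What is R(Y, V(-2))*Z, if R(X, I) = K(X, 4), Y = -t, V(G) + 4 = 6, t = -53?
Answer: -360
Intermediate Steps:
V(G) = 2 (V(G) = -4 + 6 = 2)
K(u, U) = 100 + 20*U (K(u, U) = 4*(5*(U + 5)) = 4*(5*(5 + U)) = 4*(25 + 5*U) = 100 + 20*U)
Y = 53 (Y = -1*(-53) = 53)
R(X, I) = 180 (R(X, I) = 100 + 20*4 = 100 + 80 = 180)
Z = -2 (Z = -2*1 = -2)
R(Y, V(-2))*Z = 180*(-2) = -360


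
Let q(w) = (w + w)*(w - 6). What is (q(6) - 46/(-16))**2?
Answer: 529/64 ≈ 8.2656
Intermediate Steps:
q(w) = 2*w*(-6 + w) (q(w) = (2*w)*(-6 + w) = 2*w*(-6 + w))
(q(6) - 46/(-16))**2 = (2*6*(-6 + 6) - 46/(-16))**2 = (2*6*0 - 46*(-1/16))**2 = (0 + 23/8)**2 = (23/8)**2 = 529/64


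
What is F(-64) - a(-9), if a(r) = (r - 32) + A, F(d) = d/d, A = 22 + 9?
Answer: 11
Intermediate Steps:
A = 31
F(d) = 1
a(r) = -1 + r (a(r) = (r - 32) + 31 = (-32 + r) + 31 = -1 + r)
F(-64) - a(-9) = 1 - (-1 - 9) = 1 - 1*(-10) = 1 + 10 = 11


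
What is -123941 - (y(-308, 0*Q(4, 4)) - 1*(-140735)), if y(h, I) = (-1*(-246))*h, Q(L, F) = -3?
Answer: -188908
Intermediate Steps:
y(h, I) = 246*h
-123941 - (y(-308, 0*Q(4, 4)) - 1*(-140735)) = -123941 - (246*(-308) - 1*(-140735)) = -123941 - (-75768 + 140735) = -123941 - 1*64967 = -123941 - 64967 = -188908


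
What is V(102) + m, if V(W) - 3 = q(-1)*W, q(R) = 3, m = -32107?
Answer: -31798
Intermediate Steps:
V(W) = 3 + 3*W
V(102) + m = (3 + 3*102) - 32107 = (3 + 306) - 32107 = 309 - 32107 = -31798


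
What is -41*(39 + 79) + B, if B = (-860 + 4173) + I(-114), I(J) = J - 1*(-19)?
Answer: -1620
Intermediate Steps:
I(J) = 19 + J (I(J) = J + 19 = 19 + J)
B = 3218 (B = (-860 + 4173) + (19 - 114) = 3313 - 95 = 3218)
-41*(39 + 79) + B = -41*(39 + 79) + 3218 = -41*118 + 3218 = -4838 + 3218 = -1620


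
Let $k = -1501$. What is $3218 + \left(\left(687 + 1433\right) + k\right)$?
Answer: $3837$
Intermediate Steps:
$3218 + \left(\left(687 + 1433\right) + k\right) = 3218 + \left(\left(687 + 1433\right) - 1501\right) = 3218 + \left(2120 - 1501\right) = 3218 + 619 = 3837$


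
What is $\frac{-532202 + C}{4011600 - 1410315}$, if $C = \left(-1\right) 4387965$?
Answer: $- \frac{4920167}{2601285} \approx -1.8914$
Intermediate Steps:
$C = -4387965$
$\frac{-532202 + C}{4011600 - 1410315} = \frac{-532202 - 4387965}{4011600 - 1410315} = - \frac{4920167}{2601285}$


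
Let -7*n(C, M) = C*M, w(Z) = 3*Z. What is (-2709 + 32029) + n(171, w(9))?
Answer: 200623/7 ≈ 28660.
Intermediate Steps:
n(C, M) = -C*M/7
(-2709 + 32029) + n(171, w(9)) = (-2709 + 32029) - 1/7*171*3*9 = 29320 - 1/7*171*27 = 29320 - 4617/7 = 200623/7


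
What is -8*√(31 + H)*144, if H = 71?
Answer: -1152*√102 ≈ -11635.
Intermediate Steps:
-8*√(31 + H)*144 = -8*√(31 + 71)*144 = -8*√102*144 = -1152*√102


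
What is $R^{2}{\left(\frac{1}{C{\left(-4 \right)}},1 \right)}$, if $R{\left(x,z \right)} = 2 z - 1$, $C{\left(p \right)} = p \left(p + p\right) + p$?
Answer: $1$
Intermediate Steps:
$C{\left(p \right)} = p + 2 p^{2}$ ($C{\left(p \right)} = p 2 p + p = 2 p^{2} + p = p + 2 p^{2}$)
$R{\left(x,z \right)} = -1 + 2 z$
$R^{2}{\left(\frac{1}{C{\left(-4 \right)}},1 \right)} = \left(-1 + 2 \cdot 1\right)^{2} = \left(-1 + 2\right)^{2} = 1^{2} = 1$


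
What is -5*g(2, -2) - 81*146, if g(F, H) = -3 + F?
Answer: -11821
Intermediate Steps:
-5*g(2, -2) - 81*146 = -5*(-3 + 2) - 81*146 = -5*(-1) - 11826 = 5 - 11826 = -11821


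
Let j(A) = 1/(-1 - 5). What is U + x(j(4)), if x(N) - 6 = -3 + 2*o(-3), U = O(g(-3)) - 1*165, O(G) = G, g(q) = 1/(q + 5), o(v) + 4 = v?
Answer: -351/2 ≈ -175.50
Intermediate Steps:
o(v) = -4 + v
g(q) = 1/(5 + q)
U = -329/2 (U = 1/(5 - 3) - 1*165 = 1/2 - 165 = ½ - 165 = -329/2 ≈ -164.50)
j(A) = -⅙ (j(A) = 1/(-6) = -⅙)
x(N) = -11 (x(N) = 6 + (-3 + 2*(-4 - 3)) = 6 + (-3 + 2*(-7)) = 6 + (-3 - 14) = 6 - 17 = -11)
U + x(j(4)) = -329/2 - 11 = -351/2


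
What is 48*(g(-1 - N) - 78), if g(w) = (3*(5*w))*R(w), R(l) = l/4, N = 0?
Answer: -3564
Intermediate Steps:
R(l) = l/4 (R(l) = l*(¼) = l/4)
g(w) = 15*w²/4 (g(w) = (3*(5*w))*(w/4) = (15*w)*(w/4) = 15*w²/4)
48*(g(-1 - N) - 78) = 48*(15*(-1 - 1*0)²/4 - 78) = 48*(15*(-1 + 0)²/4 - 78) = 48*((15/4)*(-1)² - 78) = 48*((15/4)*1 - 78) = 48*(15/4 - 78) = 48*(-297/4) = -3564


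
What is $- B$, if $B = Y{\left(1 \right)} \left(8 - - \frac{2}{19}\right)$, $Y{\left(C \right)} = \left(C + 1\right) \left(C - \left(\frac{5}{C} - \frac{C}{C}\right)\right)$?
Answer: $\frac{924}{19} \approx 48.632$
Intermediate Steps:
$Y{\left(C \right)} = \left(1 + C\right) \left(1 + C - \frac{5}{C}\right)$ ($Y{\left(C \right)} = \left(1 + C\right) \left(C + \left(- \frac{5}{C} + 1\right)\right) = \left(1 + C\right) \left(C + \left(1 - \frac{5}{C}\right)\right) = \left(1 + C\right) \left(1 + C - \frac{5}{C}\right)$)
$B = - \frac{924}{19}$ ($B = \left(-4 + 1^{2} - \frac{5}{1} + 2 \cdot 1\right) \left(8 - - \frac{2}{19}\right) = \left(-4 + 1 - 5 + 2\right) \left(8 - \left(-2\right) \frac{1}{19}\right) = \left(-4 + 1 - 5 + 2\right) \left(8 - - \frac{2}{19}\right) = - 6 \left(8 + \frac{2}{19}\right) = \left(-6\right) \frac{154}{19} = - \frac{924}{19} \approx -48.632$)
$- B = \left(-1\right) \left(- \frac{924}{19}\right) = \frac{924}{19}$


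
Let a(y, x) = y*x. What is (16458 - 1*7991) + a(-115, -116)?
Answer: 21807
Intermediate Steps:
a(y, x) = x*y
(16458 - 1*7991) + a(-115, -116) = (16458 - 1*7991) - 116*(-115) = (16458 - 7991) + 13340 = 8467 + 13340 = 21807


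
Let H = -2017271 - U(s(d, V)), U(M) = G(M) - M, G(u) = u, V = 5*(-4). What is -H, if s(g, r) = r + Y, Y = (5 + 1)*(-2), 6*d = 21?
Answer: 2017271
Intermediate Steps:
d = 7/2 (d = (⅙)*21 = 7/2 ≈ 3.5000)
V = -20
Y = -12 (Y = 6*(-2) = -12)
s(g, r) = -12 + r (s(g, r) = r - 12 = -12 + r)
U(M) = 0 (U(M) = M - M = 0)
H = -2017271 (H = -2017271 - 1*0 = -2017271 + 0 = -2017271)
-H = -1*(-2017271) = 2017271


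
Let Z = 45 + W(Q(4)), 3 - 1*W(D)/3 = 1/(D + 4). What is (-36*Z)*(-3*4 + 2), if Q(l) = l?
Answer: 19305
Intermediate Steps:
W(D) = 9 - 3/(4 + D) (W(D) = 9 - 3/(D + 4) = 9 - 3/(4 + D))
Z = 429/8 (Z = 45 + 3*(11 + 3*4)/(4 + 4) = 45 + 3*(11 + 12)/8 = 45 + 3*(⅛)*23 = 45 + 69/8 = 429/8 ≈ 53.625)
(-36*Z)*(-3*4 + 2) = (-36*429/8)*(-3*4 + 2) = -3861*(-12 + 2)/2 = -3861/2*(-10) = 19305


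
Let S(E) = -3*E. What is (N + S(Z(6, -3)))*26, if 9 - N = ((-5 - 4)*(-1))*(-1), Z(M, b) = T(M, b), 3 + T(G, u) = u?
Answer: 936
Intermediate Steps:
T(G, u) = -3 + u
Z(M, b) = -3 + b
N = 18 (N = 9 - (-5 - 4)*(-1)*(-1) = 9 - (-9*(-1))*(-1) = 9 - 9*(-1) = 9 - 1*(-9) = 9 + 9 = 18)
(N + S(Z(6, -3)))*26 = (18 - 3*(-3 - 3))*26 = (18 - 3*(-6))*26 = (18 + 18)*26 = 36*26 = 936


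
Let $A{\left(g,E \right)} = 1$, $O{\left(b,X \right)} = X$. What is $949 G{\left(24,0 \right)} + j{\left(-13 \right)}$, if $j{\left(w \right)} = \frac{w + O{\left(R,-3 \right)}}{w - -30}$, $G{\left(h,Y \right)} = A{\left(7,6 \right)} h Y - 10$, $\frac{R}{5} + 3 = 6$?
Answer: $- \frac{161346}{17} \approx -9490.9$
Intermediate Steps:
$R = 15$ ($R = -15 + 5 \cdot 6 = -15 + 30 = 15$)
$G{\left(h,Y \right)} = -10 + Y h$ ($G{\left(h,Y \right)} = 1 h Y - 10 = h Y - 10 = Y h - 10 = -10 + Y h$)
$j{\left(w \right)} = \frac{-3 + w}{30 + w}$ ($j{\left(w \right)} = \frac{w - 3}{w - -30} = \frac{-3 + w}{w + 30} = \frac{-3 + w}{30 + w}$)
$949 G{\left(24,0 \right)} + j{\left(-13 \right)} = 949 \left(-10 + 0 \cdot 24\right) + \frac{-3 - 13}{30 - 13} = 949 \left(-10 + 0\right) + \frac{1}{17} \left(-16\right) = 949 \left(-10\right) + \frac{1}{17} \left(-16\right) = -9490 - \frac{16}{17} = - \frac{161346}{17}$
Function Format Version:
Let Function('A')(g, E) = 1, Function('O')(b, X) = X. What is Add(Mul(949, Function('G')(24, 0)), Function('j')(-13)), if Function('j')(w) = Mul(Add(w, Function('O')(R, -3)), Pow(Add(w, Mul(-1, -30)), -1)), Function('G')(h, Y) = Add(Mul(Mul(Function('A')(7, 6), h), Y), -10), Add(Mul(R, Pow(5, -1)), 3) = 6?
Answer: Rational(-161346, 17) ≈ -9490.9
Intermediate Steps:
R = 15 (R = Add(-15, Mul(5, 6)) = Add(-15, 30) = 15)
Function('G')(h, Y) = Add(-10, Mul(Y, h)) (Function('G')(h, Y) = Add(Mul(Mul(1, h), Y), -10) = Add(Mul(h, Y), -10) = Add(Mul(Y, h), -10) = Add(-10, Mul(Y, h)))
Function('j')(w) = Mul(Pow(Add(30, w), -1), Add(-3, w)) (Function('j')(w) = Mul(Add(w, -3), Pow(Add(w, Mul(-1, -30)), -1)) = Mul(Add(-3, w), Pow(Add(w, 30), -1)) = Mul(Add(-3, w), Pow(Add(30, w), -1)) = Mul(Pow(Add(30, w), -1), Add(-3, w)))
Add(Mul(949, Function('G')(24, 0)), Function('j')(-13)) = Add(Mul(949, Add(-10, Mul(0, 24))), Mul(Pow(Add(30, -13), -1), Add(-3, -13))) = Add(Mul(949, Add(-10, 0)), Mul(Pow(17, -1), -16)) = Add(Mul(949, -10), Mul(Rational(1, 17), -16)) = Add(-9490, Rational(-16, 17)) = Rational(-161346, 17)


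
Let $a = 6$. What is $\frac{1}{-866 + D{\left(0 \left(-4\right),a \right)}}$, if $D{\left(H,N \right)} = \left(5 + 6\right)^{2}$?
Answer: $- \frac{1}{745} \approx -0.0013423$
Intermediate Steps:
$D{\left(H,N \right)} = 121$ ($D{\left(H,N \right)} = 11^{2} = 121$)
$\frac{1}{-866 + D{\left(0 \left(-4\right),a \right)}} = \frac{1}{-866 + 121} = \frac{1}{-745} = - \frac{1}{745}$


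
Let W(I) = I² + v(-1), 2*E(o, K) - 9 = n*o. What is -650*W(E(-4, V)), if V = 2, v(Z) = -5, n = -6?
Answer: -347425/2 ≈ -1.7371e+5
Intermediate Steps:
E(o, K) = 9/2 - 3*o (E(o, K) = 9/2 + (-6*o)/2 = 9/2 - 3*o)
W(I) = -5 + I² (W(I) = I² - 5 = -5 + I²)
-650*W(E(-4, V)) = -650*(-5 + (9/2 - 3*(-4))²) = -650*(-5 + (9/2 + 12)²) = -650*(-5 + (33/2)²) = -650*(-5 + 1089/4) = -650*1069/4 = -347425/2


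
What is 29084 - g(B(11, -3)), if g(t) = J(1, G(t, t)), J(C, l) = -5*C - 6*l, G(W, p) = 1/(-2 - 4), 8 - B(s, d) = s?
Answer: 29088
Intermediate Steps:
B(s, d) = 8 - s
G(W, p) = -⅙ (G(W, p) = 1/(-6) = -⅙)
J(C, l) = -6*l - 5*C
g(t) = -4 (g(t) = -6*(-⅙) - 5*1 = 1 - 5 = -4)
29084 - g(B(11, -3)) = 29084 - 1*(-4) = 29084 + 4 = 29088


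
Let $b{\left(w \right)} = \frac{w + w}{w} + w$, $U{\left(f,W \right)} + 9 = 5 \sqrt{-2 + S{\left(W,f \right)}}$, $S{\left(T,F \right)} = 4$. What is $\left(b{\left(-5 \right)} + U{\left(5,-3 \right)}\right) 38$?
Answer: $-456 + 190 \sqrt{2} \approx -187.3$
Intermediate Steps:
$U{\left(f,W \right)} = -9 + 5 \sqrt{2}$ ($U{\left(f,W \right)} = -9 + 5 \sqrt{-2 + 4} = -9 + 5 \sqrt{2}$)
$b{\left(w \right)} = 2 + w$ ($b{\left(w \right)} = \frac{2 w}{w} + w = 2 + w$)
$\left(b{\left(-5 \right)} + U{\left(5,-3 \right)}\right) 38 = \left(\left(2 - 5\right) - \left(9 - 5 \sqrt{2}\right)\right) 38 = \left(-3 - \left(9 - 5 \sqrt{2}\right)\right) 38 = \left(-12 + 5 \sqrt{2}\right) 38 = -456 + 190 \sqrt{2}$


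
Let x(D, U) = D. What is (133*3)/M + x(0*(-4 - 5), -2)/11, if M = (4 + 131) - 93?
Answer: 19/2 ≈ 9.5000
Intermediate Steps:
M = 42 (M = 135 - 93 = 42)
(133*3)/M + x(0*(-4 - 5), -2)/11 = (133*3)/42 + (0*(-4 - 5))/11 = 399*(1/42) + (0*(-9))*(1/11) = 19/2 + 0*(1/11) = 19/2 + 0 = 19/2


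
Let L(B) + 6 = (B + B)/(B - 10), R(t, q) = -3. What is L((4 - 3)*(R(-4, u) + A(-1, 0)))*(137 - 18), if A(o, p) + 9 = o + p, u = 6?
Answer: -13328/23 ≈ -579.48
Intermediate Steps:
A(o, p) = -9 + o + p (A(o, p) = -9 + (o + p) = -9 + o + p)
L(B) = -6 + 2*B/(-10 + B) (L(B) = -6 + (B + B)/(B - 10) = -6 + (2*B)/(-10 + B) = -6 + 2*B/(-10 + B))
L((4 - 3)*(R(-4, u) + A(-1, 0)))*(137 - 18) = (4*(15 - (4 - 3)*(-3 + (-9 - 1 + 0)))/(-10 + (4 - 3)*(-3 + (-9 - 1 + 0))))*(137 - 18) = (4*(15 - (-3 - 10))/(-10 + 1*(-3 - 10)))*119 = (4*(15 - (-13))/(-10 + 1*(-13)))*119 = (4*(15 - 1*(-13))/(-10 - 13))*119 = (4*(15 + 13)/(-23))*119 = (4*(-1/23)*28)*119 = -112/23*119 = -13328/23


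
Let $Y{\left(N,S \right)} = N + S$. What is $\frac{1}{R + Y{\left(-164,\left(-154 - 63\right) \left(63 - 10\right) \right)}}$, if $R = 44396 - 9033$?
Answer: $\frac{1}{23698} \approx 4.2198 \cdot 10^{-5}$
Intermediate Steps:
$R = 35363$
$\frac{1}{R + Y{\left(-164,\left(-154 - 63\right) \left(63 - 10\right) \right)}} = \frac{1}{35363 + \left(-164 + \left(-154 - 63\right) \left(63 - 10\right)\right)} = \frac{1}{35363 - 11665} = \frac{1}{23698}$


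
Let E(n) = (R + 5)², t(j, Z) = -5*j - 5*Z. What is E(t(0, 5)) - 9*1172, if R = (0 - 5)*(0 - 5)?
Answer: -9648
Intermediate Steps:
R = 25 (R = -5*(-5) = 25)
t(j, Z) = -5*Z - 5*j
E(n) = 900 (E(n) = (25 + 5)² = 30² = 900)
E(t(0, 5)) - 9*1172 = 900 - 9*1172 = 900 - 10548 = -9648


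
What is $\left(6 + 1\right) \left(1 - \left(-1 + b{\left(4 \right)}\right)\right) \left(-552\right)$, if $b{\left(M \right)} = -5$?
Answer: $-27048$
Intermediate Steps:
$\left(6 + 1\right) \left(1 - \left(-1 + b{\left(4 \right)}\right)\right) \left(-552\right) = \left(6 + 1\right) \left(1 + \left(1 - -5\right)\right) \left(-552\right) = 7 \left(1 + \left(1 + 5\right)\right) \left(-552\right) = 7 \left(1 + 6\right) \left(-552\right) = 7 \cdot 7 \left(-552\right) = 49 \left(-552\right) = -27048$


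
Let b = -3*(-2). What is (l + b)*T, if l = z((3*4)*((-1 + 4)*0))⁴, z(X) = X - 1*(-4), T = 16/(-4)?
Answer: -1048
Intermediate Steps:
b = 6
T = -4 (T = 16*(-¼) = -4)
z(X) = 4 + X (z(X) = X + 4 = 4 + X)
l = 256 (l = (4 + (3*4)*((-1 + 4)*0))⁴ = (4 + 12*(3*0))⁴ = (4 + 12*0)⁴ = (4 + 0)⁴ = 4⁴ = 256)
(l + b)*T = (256 + 6)*(-4) = 262*(-4) = -1048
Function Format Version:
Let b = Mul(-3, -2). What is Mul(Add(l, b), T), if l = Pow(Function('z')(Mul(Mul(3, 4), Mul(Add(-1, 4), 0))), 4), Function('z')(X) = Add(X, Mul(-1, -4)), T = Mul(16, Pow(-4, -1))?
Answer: -1048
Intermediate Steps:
b = 6
T = -4 (T = Mul(16, Rational(-1, 4)) = -4)
Function('z')(X) = Add(4, X) (Function('z')(X) = Add(X, 4) = Add(4, X))
l = 256 (l = Pow(Add(4, Mul(Mul(3, 4), Mul(Add(-1, 4), 0))), 4) = Pow(Add(4, Mul(12, Mul(3, 0))), 4) = Pow(Add(4, Mul(12, 0)), 4) = Pow(Add(4, 0), 4) = Pow(4, 4) = 256)
Mul(Add(l, b), T) = Mul(Add(256, 6), -4) = Mul(262, -4) = -1048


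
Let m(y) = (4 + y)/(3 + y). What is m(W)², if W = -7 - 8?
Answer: 121/144 ≈ 0.84028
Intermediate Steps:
W = -15
m(y) = (4 + y)/(3 + y)
m(W)² = ((4 - 15)/(3 - 15))² = (-11/(-12))² = (-1/12*(-11))² = (11/12)² = 121/144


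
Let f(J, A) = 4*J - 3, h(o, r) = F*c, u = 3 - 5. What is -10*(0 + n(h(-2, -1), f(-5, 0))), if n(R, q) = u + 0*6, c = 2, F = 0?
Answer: 20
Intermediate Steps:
u = -2
h(o, r) = 0 (h(o, r) = 0*2 = 0)
f(J, A) = -3 + 4*J
n(R, q) = -2 (n(R, q) = -2 + 0*6 = -2 + 0 = -2)
-10*(0 + n(h(-2, -1), f(-5, 0))) = -10*(0 - 2) = -10*(-2) = 20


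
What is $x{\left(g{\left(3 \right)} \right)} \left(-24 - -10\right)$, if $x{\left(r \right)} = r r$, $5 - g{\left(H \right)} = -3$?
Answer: $-896$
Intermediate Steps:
$g{\left(H \right)} = 8$ ($g{\left(H \right)} = 5 - -3 = 5 + 3 = 8$)
$x{\left(r \right)} = r^{2}$
$x{\left(g{\left(3 \right)} \right)} \left(-24 - -10\right) = 8^{2} \left(-24 - -10\right) = 64 \left(-24 + 10\right) = 64 \left(-14\right) = -896$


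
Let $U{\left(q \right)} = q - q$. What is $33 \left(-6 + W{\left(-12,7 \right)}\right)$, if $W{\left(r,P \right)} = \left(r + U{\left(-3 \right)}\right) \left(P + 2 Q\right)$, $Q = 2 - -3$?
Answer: $-6930$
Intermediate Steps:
$Q = 5$ ($Q = 2 + 3 = 5$)
$U{\left(q \right)} = 0$
$W{\left(r,P \right)} = r \left(10 + P\right)$ ($W{\left(r,P \right)} = \left(r + 0\right) \left(P + 2 \cdot 5\right) = r \left(P + 10\right) = r \left(10 + P\right)$)
$33 \left(-6 + W{\left(-12,7 \right)}\right) = 33 \left(-6 - 12 \left(10 + 7\right)\right) = 33 \left(-6 - 204\right) = 33 \left(-210\right) = -6930$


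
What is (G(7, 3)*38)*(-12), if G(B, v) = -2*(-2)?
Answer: -1824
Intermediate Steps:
G(B, v) = 4
(G(7, 3)*38)*(-12) = (4*38)*(-12) = 152*(-12) = -1824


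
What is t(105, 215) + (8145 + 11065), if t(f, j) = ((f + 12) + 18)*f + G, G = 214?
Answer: 33599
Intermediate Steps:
t(f, j) = 214 + f*(30 + f) (t(f, j) = ((f + 12) + 18)*f + 214 = ((12 + f) + 18)*f + 214 = (30 + f)*f + 214 = f*(30 + f) + 214 = 214 + f*(30 + f))
t(105, 215) + (8145 + 11065) = (214 + 105² + 30*105) + (8145 + 11065) = (214 + 11025 + 3150) + 19210 = 14389 + 19210 = 33599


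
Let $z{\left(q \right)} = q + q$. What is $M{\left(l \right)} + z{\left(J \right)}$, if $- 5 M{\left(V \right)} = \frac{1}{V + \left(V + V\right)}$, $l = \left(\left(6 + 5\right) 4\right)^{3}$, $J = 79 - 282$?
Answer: $- \frac{518770561}{1277760} \approx -406.0$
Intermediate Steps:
$J = -203$
$l = 85184$ ($l = \left(11 \cdot 4\right)^{3} = 44^{3} = 85184$)
$z{\left(q \right)} = 2 q$
$M{\left(V \right)} = - \frac{1}{15 V}$ ($M{\left(V \right)} = - \frac{1}{5 \left(V + \left(V + V\right)\right)} = - \frac{1}{5 \left(V + 2 V\right)} = - \frac{1}{5 \cdot 3 V} = - \frac{\frac{1}{3} \frac{1}{V}}{5} = - \frac{1}{15 V}$)
$M{\left(l \right)} + z{\left(J \right)} = - \frac{1}{15 \cdot 85184} + 2 \left(-203\right) = \left(- \frac{1}{15}\right) \frac{1}{85184} - 406 = - \frac{1}{1277760} - 406 = - \frac{518770561}{1277760}$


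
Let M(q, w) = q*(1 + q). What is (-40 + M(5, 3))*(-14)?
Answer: 140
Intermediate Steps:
(-40 + M(5, 3))*(-14) = (-40 + 5*(1 + 5))*(-14) = (-40 + 5*6)*(-14) = (-40 + 30)*(-14) = -10*(-14) = 140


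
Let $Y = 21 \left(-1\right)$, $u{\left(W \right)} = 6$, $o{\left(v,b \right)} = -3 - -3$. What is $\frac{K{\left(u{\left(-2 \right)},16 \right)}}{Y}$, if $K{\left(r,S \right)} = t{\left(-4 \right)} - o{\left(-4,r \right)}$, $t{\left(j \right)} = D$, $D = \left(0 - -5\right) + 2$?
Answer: $- \frac{1}{3} \approx -0.33333$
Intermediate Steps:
$D = 7$ ($D = \left(0 + 5\right) + 2 = 5 + 2 = 7$)
$o{\left(v,b \right)} = 0$ ($o{\left(v,b \right)} = -3 + 3 = 0$)
$t{\left(j \right)} = 7$
$K{\left(r,S \right)} = 7$ ($K{\left(r,S \right)} = 7 - 0 = 7 + 0 = 7$)
$Y = -21$
$\frac{K{\left(u{\left(-2 \right)},16 \right)}}{Y} = \frac{7}{-21} = 7 \left(- \frac{1}{21}\right) = - \frac{1}{3}$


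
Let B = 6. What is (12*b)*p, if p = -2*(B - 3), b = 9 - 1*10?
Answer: 72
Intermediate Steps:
b = -1 (b = 9 - 10 = -1)
p = -6 (p = -2*(6 - 3) = -2*3 = -6)
(12*b)*p = (12*(-1))*(-6) = -12*(-6) = 72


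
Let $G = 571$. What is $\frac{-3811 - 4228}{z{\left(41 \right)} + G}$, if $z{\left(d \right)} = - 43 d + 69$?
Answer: $\frac{8039}{1123} \approx 7.1585$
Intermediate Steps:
$z{\left(d \right)} = 69 - 43 d$
$\frac{-3811 - 4228}{z{\left(41 \right)} + G} = \frac{-3811 - 4228}{\left(69 - 1763\right) + 571} = - \frac{8039}{\left(69 - 1763\right) + 571} = - \frac{8039}{-1694 + 571} = - \frac{8039}{-1123} = \left(-8039\right) \left(- \frac{1}{1123}\right) = \frac{8039}{1123}$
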